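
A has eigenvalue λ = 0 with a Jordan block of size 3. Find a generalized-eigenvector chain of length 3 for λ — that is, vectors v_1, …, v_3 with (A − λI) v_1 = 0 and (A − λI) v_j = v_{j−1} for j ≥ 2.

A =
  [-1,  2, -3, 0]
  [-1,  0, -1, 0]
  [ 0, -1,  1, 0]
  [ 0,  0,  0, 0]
A Jordan chain for λ = 0 of length 3:
v_1 = (-1, 1, 1, 0)ᵀ
v_2 = (-1, -1, 0, 0)ᵀ
v_3 = (1, 0, 0, 0)ᵀ

Let N = A − (0)·I. We want v_3 with N^3 v_3 = 0 but N^2 v_3 ≠ 0; then v_{j-1} := N · v_j for j = 3, …, 2.

Pick v_3 = (1, 0, 0, 0)ᵀ.
Then v_2 = N · v_3 = (-1, -1, 0, 0)ᵀ.
Then v_1 = N · v_2 = (-1, 1, 1, 0)ᵀ.

Sanity check: (A − (0)·I) v_1 = (0, 0, 0, 0)ᵀ = 0. ✓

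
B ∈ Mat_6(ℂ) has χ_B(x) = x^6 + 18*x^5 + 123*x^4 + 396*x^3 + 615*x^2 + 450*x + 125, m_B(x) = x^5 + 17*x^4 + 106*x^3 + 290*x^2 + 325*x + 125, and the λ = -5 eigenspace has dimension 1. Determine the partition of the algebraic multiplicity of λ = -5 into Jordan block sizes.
Block sizes for λ = -5: [3]

Step 1 — from the characteristic polynomial, algebraic multiplicity of λ = -5 is 3. From dim ker(B − (-5)·I) = 1, there are exactly 1 Jordan blocks for λ = -5.
Step 2 — from the minimal polynomial, the factor (x + 5)^3 tells us the largest block for λ = -5 has size 3.
Step 3 — with total size 3, 1 blocks, and largest block 3, the block sizes (in nonincreasing order) are [3].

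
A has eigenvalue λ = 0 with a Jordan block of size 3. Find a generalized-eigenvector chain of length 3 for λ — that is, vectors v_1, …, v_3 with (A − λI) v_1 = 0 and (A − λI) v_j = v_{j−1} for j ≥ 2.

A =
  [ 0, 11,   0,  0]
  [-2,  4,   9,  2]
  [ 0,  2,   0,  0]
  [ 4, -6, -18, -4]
A Jordan chain for λ = 0 of length 3:
v_1 = (-22, 0, -4, -4)ᵀ
v_2 = (0, -2, 0, 4)ᵀ
v_3 = (1, 0, 0, 0)ᵀ

Let N = A − (0)·I. We want v_3 with N^3 v_3 = 0 but N^2 v_3 ≠ 0; then v_{j-1} := N · v_j for j = 3, …, 2.

Pick v_3 = (1, 0, 0, 0)ᵀ.
Then v_2 = N · v_3 = (0, -2, 0, 4)ᵀ.
Then v_1 = N · v_2 = (-22, 0, -4, -4)ᵀ.

Sanity check: (A − (0)·I) v_1 = (0, 0, 0, 0)ᵀ = 0. ✓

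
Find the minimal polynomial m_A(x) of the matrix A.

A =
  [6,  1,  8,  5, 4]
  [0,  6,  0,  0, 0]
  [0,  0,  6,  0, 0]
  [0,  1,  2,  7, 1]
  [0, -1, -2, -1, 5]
x^3 - 18*x^2 + 108*x - 216

The characteristic polynomial is χ_A(x) = (x - 6)^5, so the eigenvalues are known. The minimal polynomial is
  m_A(x) = Π_λ (x − λ)^{k_λ}
where k_λ is the size of the *largest* Jordan block for λ (equivalently, the smallest k with (A − λI)^k v = 0 for every generalised eigenvector v of λ).

  λ = 6: largest Jordan block has size 3, contributing (x − 6)^3

So m_A(x) = (x - 6)^3 = x^3 - 18*x^2 + 108*x - 216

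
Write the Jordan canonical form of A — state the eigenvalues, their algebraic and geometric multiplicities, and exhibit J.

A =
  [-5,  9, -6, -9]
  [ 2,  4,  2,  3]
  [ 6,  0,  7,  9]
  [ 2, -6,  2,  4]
J_1(1) ⊕ J_1(1) ⊕ J_2(4)

The characteristic polynomial is
  det(x·I − A) = x^4 - 10*x^3 + 33*x^2 - 40*x + 16 = (x - 4)^2*(x - 1)^2

Eigenvalues and multiplicities (the geometric multiplicity of λ is n − rank(A − λI), which equals the number of Jordan blocks for λ):
  λ = 1: algebraic multiplicity = 2, geometric multiplicity = 2
  λ = 4: algebraic multiplicity = 2, geometric multiplicity = 1

Determining the block sizes for each eigenvalue:
  λ = 1: gm = am = 2, so every block has size 1 → block sizes [1, 1]
  λ = 4: one block (gm = 1), so the single block has size am = 2 → block sizes [2]

Assembling the blocks gives a Jordan form
J =
  [1, 0, 0, 0]
  [0, 1, 0, 0]
  [0, 0, 4, 1]
  [0, 0, 0, 4]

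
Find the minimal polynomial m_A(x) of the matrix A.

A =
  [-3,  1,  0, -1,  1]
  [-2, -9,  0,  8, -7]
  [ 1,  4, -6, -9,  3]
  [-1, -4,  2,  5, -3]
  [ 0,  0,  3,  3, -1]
x^5 + 14*x^4 + 73*x^3 + 172*x^2 + 176*x + 64

The characteristic polynomial is χ_A(x) = (x + 1)^2*(x + 4)^3, so the eigenvalues are known. The minimal polynomial is
  m_A(x) = Π_λ (x − λ)^{k_λ}
where k_λ is the size of the *largest* Jordan block for λ (equivalently, the smallest k with (A − λI)^k v = 0 for every generalised eigenvector v of λ).

  λ = -4: largest Jordan block has size 3, contributing (x + 4)^3
  λ = -1: largest Jordan block has size 2, contributing (x + 1)^2

So m_A(x) = (x + 1)^2*(x + 4)^3 = x^5 + 14*x^4 + 73*x^3 + 172*x^2 + 176*x + 64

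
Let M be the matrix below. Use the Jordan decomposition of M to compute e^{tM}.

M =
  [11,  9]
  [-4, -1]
e^{tM} =
  [6*t*exp(5*t) + exp(5*t), 9*t*exp(5*t)]
  [-4*t*exp(5*t), -6*t*exp(5*t) + exp(5*t)]

Strategy: write M = P · J · P⁻¹ where J is a Jordan canonical form, so e^{tM} = P · e^{tJ} · P⁻¹, and e^{tJ} can be computed block-by-block.

M has Jordan form
J =
  [5, 1]
  [0, 5]
(up to reordering of blocks).

Per-block formulas:
  For a 2×2 Jordan block J_2(5): exp(t · J_2(5)) = e^(5t)·(I + t·N), where N is the 2×2 nilpotent shift.

After assembling e^{tJ} and conjugating by P, we get:

e^{tM} =
  [6*t*exp(5*t) + exp(5*t), 9*t*exp(5*t)]
  [-4*t*exp(5*t), -6*t*exp(5*t) + exp(5*t)]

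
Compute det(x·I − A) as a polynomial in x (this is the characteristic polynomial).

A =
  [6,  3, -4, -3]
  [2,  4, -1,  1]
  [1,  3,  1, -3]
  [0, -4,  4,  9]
x^4 - 20*x^3 + 150*x^2 - 500*x + 625

Expanding det(x·I − A) (e.g. by cofactor expansion or by noting that A is similar to its Jordan form J, which has the same characteristic polynomial as A) gives
  χ_A(x) = x^4 - 20*x^3 + 150*x^2 - 500*x + 625
which factors as (x - 5)^4. The eigenvalues (with algebraic multiplicities) are λ = 5 with multiplicity 4.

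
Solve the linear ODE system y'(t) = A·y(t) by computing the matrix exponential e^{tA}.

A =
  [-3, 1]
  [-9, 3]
e^{tA} =
  [1 - 3*t, t]
  [-9*t, 3*t + 1]

Strategy: write A = P · J · P⁻¹ where J is a Jordan canonical form, so e^{tA} = P · e^{tJ} · P⁻¹, and e^{tJ} can be computed block-by-block.

A has Jordan form
J =
  [0, 1]
  [0, 0]
(up to reordering of blocks).

Per-block formulas:
  For a 2×2 Jordan block J_2(0): exp(t · J_2(0)) = e^(0t)·(I + t·N), where N is the 2×2 nilpotent shift.

After assembling e^{tJ} and conjugating by P, we get:

e^{tA} =
  [1 - 3*t, t]
  [-9*t, 3*t + 1]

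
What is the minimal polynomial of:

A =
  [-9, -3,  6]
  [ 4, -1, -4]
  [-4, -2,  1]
x^2 + 6*x + 9

The characteristic polynomial is χ_A(x) = (x + 3)^3, so the eigenvalues are known. The minimal polynomial is
  m_A(x) = Π_λ (x − λ)^{k_λ}
where k_λ is the size of the *largest* Jordan block for λ (equivalently, the smallest k with (A − λI)^k v = 0 for every generalised eigenvector v of λ).

  λ = -3: largest Jordan block has size 2, contributing (x + 3)^2

So m_A(x) = (x + 3)^2 = x^2 + 6*x + 9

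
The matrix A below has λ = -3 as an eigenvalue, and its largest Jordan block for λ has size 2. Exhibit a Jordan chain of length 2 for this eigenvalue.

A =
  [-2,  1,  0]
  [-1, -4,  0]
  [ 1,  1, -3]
A Jordan chain for λ = -3 of length 2:
v_1 = (1, -1, 1)ᵀ
v_2 = (1, 0, 0)ᵀ

Let N = A − (-3)·I. We want v_2 with N^2 v_2 = 0 but N^1 v_2 ≠ 0; then v_{j-1} := N · v_j for j = 2, …, 2.

Pick v_2 = (1, 0, 0)ᵀ.
Then v_1 = N · v_2 = (1, -1, 1)ᵀ.

Sanity check: (A − (-3)·I) v_1 = (0, 0, 0)ᵀ = 0. ✓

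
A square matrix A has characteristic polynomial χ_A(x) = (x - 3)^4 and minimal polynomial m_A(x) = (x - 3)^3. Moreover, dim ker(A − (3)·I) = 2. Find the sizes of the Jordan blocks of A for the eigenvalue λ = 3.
Block sizes for λ = 3: [3, 1]

Step 1 — from the characteristic polynomial, algebraic multiplicity of λ = 3 is 4. From dim ker(A − (3)·I) = 2, there are exactly 2 Jordan blocks for λ = 3.
Step 2 — from the minimal polynomial, the factor (x − 3)^3 tells us the largest block for λ = 3 has size 3.
Step 3 — with total size 4, 2 blocks, and largest block 3, the block sizes (in nonincreasing order) are [3, 1].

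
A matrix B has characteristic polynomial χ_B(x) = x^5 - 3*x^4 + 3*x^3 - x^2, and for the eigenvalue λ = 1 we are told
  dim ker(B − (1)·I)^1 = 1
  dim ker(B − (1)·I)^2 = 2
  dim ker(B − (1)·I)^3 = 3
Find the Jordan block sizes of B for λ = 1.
Block sizes for λ = 1: [3]

From the dimensions of kernels of powers, the number of Jordan blocks of size at least j is d_j − d_{j−1} where d_j = dim ker(N^j) (with d_0 = 0). Computing the differences gives [1, 1, 1].
The number of blocks of size exactly k is (#blocks of size ≥ k) − (#blocks of size ≥ k + 1), so the partition is: 1 block(s) of size 3.
In nonincreasing order the block sizes are [3].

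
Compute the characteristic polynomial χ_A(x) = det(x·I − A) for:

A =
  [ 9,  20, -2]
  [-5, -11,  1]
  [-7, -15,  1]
x^3 + x^2

Expanding det(x·I − A) (e.g. by cofactor expansion or by noting that A is similar to its Jordan form J, which has the same characteristic polynomial as A) gives
  χ_A(x) = x^3 + x^2
which factors as x^2*(x + 1). The eigenvalues (with algebraic multiplicities) are λ = -1 with multiplicity 1, λ = 0 with multiplicity 2.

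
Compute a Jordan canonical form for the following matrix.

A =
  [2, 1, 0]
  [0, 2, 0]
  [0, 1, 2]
J_2(2) ⊕ J_1(2)

The characteristic polynomial is
  det(x·I − A) = x^3 - 6*x^2 + 12*x - 8 = (x - 2)^3

Eigenvalues and multiplicities (the geometric multiplicity of λ is n − rank(A − λI), which equals the number of Jordan blocks for λ):
  λ = 2: algebraic multiplicity = 3, geometric multiplicity = 2

Determining the block sizes for each eigenvalue:
  λ = 2: 2 blocks summing to 3 forces exactly one block of size 2 and the rest size 1 → block sizes [2, 1]

Assembling the blocks gives a Jordan form
J =
  [2, 1, 0]
  [0, 2, 0]
  [0, 0, 2]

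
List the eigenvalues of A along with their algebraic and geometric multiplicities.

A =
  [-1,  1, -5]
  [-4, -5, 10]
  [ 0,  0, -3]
λ = -3: alg = 3, geom = 2

Step 1 — factor the characteristic polynomial to read off the algebraic multiplicities:
  χ_A(x) = (x + 3)^3

Step 2 — compute geometric multiplicities via the rank-nullity identity g(λ) = n − rank(A − λI):
  rank(A − (-3)·I) = 1, so dim ker(A − (-3)·I) = n − 1 = 2

Summary:
  λ = -3: algebraic multiplicity = 3, geometric multiplicity = 2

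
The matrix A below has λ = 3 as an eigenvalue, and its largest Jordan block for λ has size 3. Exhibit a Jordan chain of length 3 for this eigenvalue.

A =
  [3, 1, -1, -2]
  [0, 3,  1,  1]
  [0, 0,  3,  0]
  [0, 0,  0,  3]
A Jordan chain for λ = 3 of length 3:
v_1 = (1, 0, 0, 0)ᵀ
v_2 = (-1, 1, 0, 0)ᵀ
v_3 = (0, 0, 1, 0)ᵀ

Let N = A − (3)·I. We want v_3 with N^3 v_3 = 0 but N^2 v_3 ≠ 0; then v_{j-1} := N · v_j for j = 3, …, 2.

Pick v_3 = (0, 0, 1, 0)ᵀ.
Then v_2 = N · v_3 = (-1, 1, 0, 0)ᵀ.
Then v_1 = N · v_2 = (1, 0, 0, 0)ᵀ.

Sanity check: (A − (3)·I) v_1 = (0, 0, 0, 0)ᵀ = 0. ✓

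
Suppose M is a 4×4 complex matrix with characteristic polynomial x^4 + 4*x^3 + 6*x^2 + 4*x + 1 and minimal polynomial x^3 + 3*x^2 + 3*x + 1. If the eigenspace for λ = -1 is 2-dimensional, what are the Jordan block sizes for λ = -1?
Block sizes for λ = -1: [3, 1]

Step 1 — from the characteristic polynomial, algebraic multiplicity of λ = -1 is 4. From dim ker(M − (-1)·I) = 2, there are exactly 2 Jordan blocks for λ = -1.
Step 2 — from the minimal polynomial, the factor (x + 1)^3 tells us the largest block for λ = -1 has size 3.
Step 3 — with total size 4, 2 blocks, and largest block 3, the block sizes (in nonincreasing order) are [3, 1].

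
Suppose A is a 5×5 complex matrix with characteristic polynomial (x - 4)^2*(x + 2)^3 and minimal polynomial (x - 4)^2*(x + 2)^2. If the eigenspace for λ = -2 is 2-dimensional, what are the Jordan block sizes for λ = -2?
Block sizes for λ = -2: [2, 1]

Step 1 — from the characteristic polynomial, algebraic multiplicity of λ = -2 is 3. From dim ker(A − (-2)·I) = 2, there are exactly 2 Jordan blocks for λ = -2.
Step 2 — from the minimal polynomial, the factor (x + 2)^2 tells us the largest block for λ = -2 has size 2.
Step 3 — with total size 3, 2 blocks, and largest block 2, the block sizes (in nonincreasing order) are [2, 1].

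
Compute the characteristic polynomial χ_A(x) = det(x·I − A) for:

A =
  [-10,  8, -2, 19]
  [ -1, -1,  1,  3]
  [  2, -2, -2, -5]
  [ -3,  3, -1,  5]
x^4 + 8*x^3 + 24*x^2 + 32*x + 16

Expanding det(x·I − A) (e.g. by cofactor expansion or by noting that A is similar to its Jordan form J, which has the same characteristic polynomial as A) gives
  χ_A(x) = x^4 + 8*x^3 + 24*x^2 + 32*x + 16
which factors as (x + 2)^4. The eigenvalues (with algebraic multiplicities) are λ = -2 with multiplicity 4.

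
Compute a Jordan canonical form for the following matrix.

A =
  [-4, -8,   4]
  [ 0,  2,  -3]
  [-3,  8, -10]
J_3(-4)

The characteristic polynomial is
  det(x·I − A) = x^3 + 12*x^2 + 48*x + 64 = (x + 4)^3

Eigenvalues and multiplicities (the geometric multiplicity of λ is n − rank(A − λI), which equals the number of Jordan blocks for λ):
  λ = -4: algebraic multiplicity = 3, geometric multiplicity = 1

Determining the block sizes for each eigenvalue:
  λ = -4: one block (gm = 1), so the single block has size am = 3 → block sizes [3]

Assembling the blocks gives a Jordan form
J =
  [-4,  1,  0]
  [ 0, -4,  1]
  [ 0,  0, -4]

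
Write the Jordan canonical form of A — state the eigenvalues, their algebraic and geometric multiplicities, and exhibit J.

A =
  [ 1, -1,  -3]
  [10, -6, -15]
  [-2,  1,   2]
J_2(-1) ⊕ J_1(-1)

The characteristic polynomial is
  det(x·I − A) = x^3 + 3*x^2 + 3*x + 1 = (x + 1)^3

Eigenvalues and multiplicities (the geometric multiplicity of λ is n − rank(A − λI), which equals the number of Jordan blocks for λ):
  λ = -1: algebraic multiplicity = 3, geometric multiplicity = 2

Determining the block sizes for each eigenvalue:
  λ = -1: 2 blocks summing to 3 forces exactly one block of size 2 and the rest size 1 → block sizes [2, 1]

Assembling the blocks gives a Jordan form
J =
  [-1,  1,  0]
  [ 0, -1,  0]
  [ 0,  0, -1]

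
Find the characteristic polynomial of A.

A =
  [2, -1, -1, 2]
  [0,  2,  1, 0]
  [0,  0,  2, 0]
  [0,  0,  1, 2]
x^4 - 8*x^3 + 24*x^2 - 32*x + 16

Expanding det(x·I − A) (e.g. by cofactor expansion or by noting that A is similar to its Jordan form J, which has the same characteristic polynomial as A) gives
  χ_A(x) = x^4 - 8*x^3 + 24*x^2 - 32*x + 16
which factors as (x - 2)^4. The eigenvalues (with algebraic multiplicities) are λ = 2 with multiplicity 4.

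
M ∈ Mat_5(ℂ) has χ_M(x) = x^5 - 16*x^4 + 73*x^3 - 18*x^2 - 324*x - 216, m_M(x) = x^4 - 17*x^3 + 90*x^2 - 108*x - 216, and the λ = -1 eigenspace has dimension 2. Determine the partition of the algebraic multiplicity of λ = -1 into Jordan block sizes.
Block sizes for λ = -1: [1, 1]

Step 1 — from the characteristic polynomial, algebraic multiplicity of λ = -1 is 2. From dim ker(M − (-1)·I) = 2, there are exactly 2 Jordan blocks for λ = -1.
Step 2 — from the minimal polynomial, the factor (x + 1) tells us the largest block for λ = -1 has size 1.
Step 3 — with total size 2, 2 blocks, and largest block 1, the block sizes (in nonincreasing order) are [1, 1].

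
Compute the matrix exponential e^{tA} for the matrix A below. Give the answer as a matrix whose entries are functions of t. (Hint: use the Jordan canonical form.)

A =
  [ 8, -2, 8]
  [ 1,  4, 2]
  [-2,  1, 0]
e^{tA} =
  [-t^2*exp(4*t) + 4*t*exp(4*t) + exp(4*t), -2*t*exp(4*t), -2*t^2*exp(4*t) + 8*t*exp(4*t)]
  [t*exp(4*t), exp(4*t), 2*t*exp(4*t)]
  [t^2*exp(4*t)/2 - 2*t*exp(4*t), t*exp(4*t), t^2*exp(4*t) - 4*t*exp(4*t) + exp(4*t)]

Strategy: write A = P · J · P⁻¹ where J is a Jordan canonical form, so e^{tA} = P · e^{tJ} · P⁻¹, and e^{tJ} can be computed block-by-block.

A has Jordan form
J =
  [4, 1, 0]
  [0, 4, 1]
  [0, 0, 4]
(up to reordering of blocks).

Per-block formulas:
  For a 3×3 Jordan block J_3(4): exp(t · J_3(4)) = e^(4t)·(I + t·N + (t^2/2)·N^2), where N is the 3×3 nilpotent shift.

After assembling e^{tJ} and conjugating by P, we get:

e^{tA} =
  [-t^2*exp(4*t) + 4*t*exp(4*t) + exp(4*t), -2*t*exp(4*t), -2*t^2*exp(4*t) + 8*t*exp(4*t)]
  [t*exp(4*t), exp(4*t), 2*t*exp(4*t)]
  [t^2*exp(4*t)/2 - 2*t*exp(4*t), t*exp(4*t), t^2*exp(4*t) - 4*t*exp(4*t) + exp(4*t)]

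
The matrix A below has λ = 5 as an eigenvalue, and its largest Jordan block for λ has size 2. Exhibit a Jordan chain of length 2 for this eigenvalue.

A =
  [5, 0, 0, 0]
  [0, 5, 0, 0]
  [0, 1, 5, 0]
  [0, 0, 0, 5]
A Jordan chain for λ = 5 of length 2:
v_1 = (0, 0, 1, 0)ᵀ
v_2 = (0, 1, 0, 0)ᵀ

Let N = A − (5)·I. We want v_2 with N^2 v_2 = 0 but N^1 v_2 ≠ 0; then v_{j-1} := N · v_j for j = 2, …, 2.

Pick v_2 = (0, 1, 0, 0)ᵀ.
Then v_1 = N · v_2 = (0, 0, 1, 0)ᵀ.

Sanity check: (A − (5)·I) v_1 = (0, 0, 0, 0)ᵀ = 0. ✓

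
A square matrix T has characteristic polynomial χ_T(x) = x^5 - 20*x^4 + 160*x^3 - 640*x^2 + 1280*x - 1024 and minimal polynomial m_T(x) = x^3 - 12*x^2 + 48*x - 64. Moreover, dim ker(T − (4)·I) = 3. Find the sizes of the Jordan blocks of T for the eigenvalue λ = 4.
Block sizes for λ = 4: [3, 1, 1]

Step 1 — from the characteristic polynomial, algebraic multiplicity of λ = 4 is 5. From dim ker(T − (4)·I) = 3, there are exactly 3 Jordan blocks for λ = 4.
Step 2 — from the minimal polynomial, the factor (x − 4)^3 tells us the largest block for λ = 4 has size 3.
Step 3 — with total size 5, 3 blocks, and largest block 3, the block sizes (in nonincreasing order) are [3, 1, 1].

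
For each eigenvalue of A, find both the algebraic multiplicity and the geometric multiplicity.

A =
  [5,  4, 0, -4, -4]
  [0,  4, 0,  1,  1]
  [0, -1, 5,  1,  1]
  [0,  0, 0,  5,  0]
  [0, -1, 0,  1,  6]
λ = 5: alg = 5, geom = 4

Step 1 — factor the characteristic polynomial to read off the algebraic multiplicities:
  χ_A(x) = (x - 5)^5

Step 2 — compute geometric multiplicities via the rank-nullity identity g(λ) = n − rank(A − λI):
  rank(A − (5)·I) = 1, so dim ker(A − (5)·I) = n − 1 = 4

Summary:
  λ = 5: algebraic multiplicity = 5, geometric multiplicity = 4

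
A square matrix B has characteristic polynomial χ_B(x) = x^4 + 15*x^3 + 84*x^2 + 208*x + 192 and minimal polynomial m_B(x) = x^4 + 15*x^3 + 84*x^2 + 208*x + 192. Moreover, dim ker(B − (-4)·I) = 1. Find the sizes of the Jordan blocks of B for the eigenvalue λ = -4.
Block sizes for λ = -4: [3]

Step 1 — from the characteristic polynomial, algebraic multiplicity of λ = -4 is 3. From dim ker(B − (-4)·I) = 1, there are exactly 1 Jordan blocks for λ = -4.
Step 2 — from the minimal polynomial, the factor (x + 4)^3 tells us the largest block for λ = -4 has size 3.
Step 3 — with total size 3, 1 blocks, and largest block 3, the block sizes (in nonincreasing order) are [3].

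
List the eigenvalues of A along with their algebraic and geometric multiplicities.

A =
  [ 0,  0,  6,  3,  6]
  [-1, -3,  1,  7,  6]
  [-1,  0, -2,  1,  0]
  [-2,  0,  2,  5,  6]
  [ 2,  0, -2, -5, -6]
λ = -3: alg = 2, geom = 2; λ = 0: alg = 3, geom = 2

Step 1 — factor the characteristic polynomial to read off the algebraic multiplicities:
  χ_A(x) = x^3*(x + 3)^2

Step 2 — compute geometric multiplicities via the rank-nullity identity g(λ) = n − rank(A − λI):
  rank(A − (-3)·I) = 3, so dim ker(A − (-3)·I) = n − 3 = 2
  rank(A − (0)·I) = 3, so dim ker(A − (0)·I) = n − 3 = 2

Summary:
  λ = -3: algebraic multiplicity = 2, geometric multiplicity = 2
  λ = 0: algebraic multiplicity = 3, geometric multiplicity = 2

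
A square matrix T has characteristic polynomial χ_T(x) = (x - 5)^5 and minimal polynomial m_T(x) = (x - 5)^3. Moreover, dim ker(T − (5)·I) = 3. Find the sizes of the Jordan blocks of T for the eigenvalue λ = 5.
Block sizes for λ = 5: [3, 1, 1]

Step 1 — from the characteristic polynomial, algebraic multiplicity of λ = 5 is 5. From dim ker(T − (5)·I) = 3, there are exactly 3 Jordan blocks for λ = 5.
Step 2 — from the minimal polynomial, the factor (x − 5)^3 tells us the largest block for λ = 5 has size 3.
Step 3 — with total size 5, 3 blocks, and largest block 3, the block sizes (in nonincreasing order) are [3, 1, 1].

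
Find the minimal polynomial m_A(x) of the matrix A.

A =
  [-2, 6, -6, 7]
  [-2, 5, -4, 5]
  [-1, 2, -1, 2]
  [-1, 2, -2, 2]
x^3 - 3*x^2 + 3*x - 1

The characteristic polynomial is χ_A(x) = (x - 1)^4, so the eigenvalues are known. The minimal polynomial is
  m_A(x) = Π_λ (x − λ)^{k_λ}
where k_λ is the size of the *largest* Jordan block for λ (equivalently, the smallest k with (A − λI)^k v = 0 for every generalised eigenvector v of λ).

  λ = 1: largest Jordan block has size 3, contributing (x − 1)^3

So m_A(x) = (x - 1)^3 = x^3 - 3*x^2 + 3*x - 1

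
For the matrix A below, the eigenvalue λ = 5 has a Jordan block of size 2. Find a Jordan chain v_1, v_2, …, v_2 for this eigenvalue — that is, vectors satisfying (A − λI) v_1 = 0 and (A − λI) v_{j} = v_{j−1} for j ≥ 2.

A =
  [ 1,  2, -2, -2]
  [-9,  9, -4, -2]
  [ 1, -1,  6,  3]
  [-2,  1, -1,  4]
A Jordan chain for λ = 5 of length 2:
v_1 = (-4, -9, 1, -2)ᵀ
v_2 = (1, 0, 0, 0)ᵀ

Let N = A − (5)·I. We want v_2 with N^2 v_2 = 0 but N^1 v_2 ≠ 0; then v_{j-1} := N · v_j for j = 2, …, 2.

Pick v_2 = (1, 0, 0, 0)ᵀ.
Then v_1 = N · v_2 = (-4, -9, 1, -2)ᵀ.

Sanity check: (A − (5)·I) v_1 = (0, 0, 0, 0)ᵀ = 0. ✓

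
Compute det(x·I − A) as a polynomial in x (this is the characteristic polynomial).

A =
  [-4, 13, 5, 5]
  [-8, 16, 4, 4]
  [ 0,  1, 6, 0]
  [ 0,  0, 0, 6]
x^4 - 24*x^3 + 216*x^2 - 864*x + 1296

Expanding det(x·I − A) (e.g. by cofactor expansion or by noting that A is similar to its Jordan form J, which has the same characteristic polynomial as A) gives
  χ_A(x) = x^4 - 24*x^3 + 216*x^2 - 864*x + 1296
which factors as (x - 6)^4. The eigenvalues (with algebraic multiplicities) are λ = 6 with multiplicity 4.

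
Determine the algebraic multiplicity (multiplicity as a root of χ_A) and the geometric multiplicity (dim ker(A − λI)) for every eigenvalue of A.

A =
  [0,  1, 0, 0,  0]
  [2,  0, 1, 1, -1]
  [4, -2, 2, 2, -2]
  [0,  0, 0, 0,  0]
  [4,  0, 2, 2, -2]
λ = 0: alg = 5, geom = 3

Step 1 — factor the characteristic polynomial to read off the algebraic multiplicities:
  χ_A(x) = x^5

Step 2 — compute geometric multiplicities via the rank-nullity identity g(λ) = n − rank(A − λI):
  rank(A − (0)·I) = 2, so dim ker(A − (0)·I) = n − 2 = 3

Summary:
  λ = 0: algebraic multiplicity = 5, geometric multiplicity = 3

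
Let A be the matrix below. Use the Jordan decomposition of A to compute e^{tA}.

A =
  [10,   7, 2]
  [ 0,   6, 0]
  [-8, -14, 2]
e^{tA} =
  [4*t*exp(6*t) + exp(6*t), 7*t*exp(6*t), 2*t*exp(6*t)]
  [0, exp(6*t), 0]
  [-8*t*exp(6*t), -14*t*exp(6*t), -4*t*exp(6*t) + exp(6*t)]

Strategy: write A = P · J · P⁻¹ where J is a Jordan canonical form, so e^{tA} = P · e^{tJ} · P⁻¹, and e^{tJ} can be computed block-by-block.

A has Jordan form
J =
  [6, 1, 0]
  [0, 6, 0]
  [0, 0, 6]
(up to reordering of blocks).

Per-block formulas:
  For a 2×2 Jordan block J_2(6): exp(t · J_2(6)) = e^(6t)·(I + t·N), where N is the 2×2 nilpotent shift.
  For a 1×1 block at λ = 6: exp(t · [6]) = [e^(6t)].

After assembling e^{tJ} and conjugating by P, we get:

e^{tA} =
  [4*t*exp(6*t) + exp(6*t), 7*t*exp(6*t), 2*t*exp(6*t)]
  [0, exp(6*t), 0]
  [-8*t*exp(6*t), -14*t*exp(6*t), -4*t*exp(6*t) + exp(6*t)]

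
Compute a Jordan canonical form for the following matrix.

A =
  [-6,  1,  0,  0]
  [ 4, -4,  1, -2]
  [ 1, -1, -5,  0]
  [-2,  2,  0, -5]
J_3(-5) ⊕ J_1(-5)

The characteristic polynomial is
  det(x·I − A) = x^4 + 20*x^3 + 150*x^2 + 500*x + 625 = (x + 5)^4

Eigenvalues and multiplicities (the geometric multiplicity of λ is n − rank(A − λI), which equals the number of Jordan blocks for λ):
  λ = -5: algebraic multiplicity = 4, geometric multiplicity = 2

Determining the block sizes for each eigenvalue:
  λ = -5: with am = 4 and gm = 2, the partition is not yet determined (e.g. several partitions of 4 into 2 parts exist). Let N = A − (-5)·I. Computing rank(N^1) = 2, rank(N^2) = 1, rank(N^3) = 0; the number of blocks of size ≥ j is rank(N^{j−1}) − rank(N^j), giving [2, 1, 1]. So we have 1 block(s) of size 3, 1 block(s) of size 1 → block sizes [3, 1]

Assembling the blocks gives a Jordan form
J =
  [-5,  1,  0,  0]
  [ 0, -5,  1,  0]
  [ 0,  0, -5,  0]
  [ 0,  0,  0, -5]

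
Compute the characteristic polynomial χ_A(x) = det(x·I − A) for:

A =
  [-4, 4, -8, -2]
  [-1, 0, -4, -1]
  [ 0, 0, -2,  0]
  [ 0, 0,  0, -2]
x^4 + 8*x^3 + 24*x^2 + 32*x + 16

Expanding det(x·I − A) (e.g. by cofactor expansion or by noting that A is similar to its Jordan form J, which has the same characteristic polynomial as A) gives
  χ_A(x) = x^4 + 8*x^3 + 24*x^2 + 32*x + 16
which factors as (x + 2)^4. The eigenvalues (with algebraic multiplicities) are λ = -2 with multiplicity 4.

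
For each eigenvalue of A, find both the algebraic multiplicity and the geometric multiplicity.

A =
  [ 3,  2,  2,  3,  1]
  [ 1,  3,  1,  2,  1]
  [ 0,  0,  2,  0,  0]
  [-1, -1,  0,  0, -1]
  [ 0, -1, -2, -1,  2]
λ = 2: alg = 5, geom = 2

Step 1 — factor the characteristic polynomial to read off the algebraic multiplicities:
  χ_A(x) = (x - 2)^5

Step 2 — compute geometric multiplicities via the rank-nullity identity g(λ) = n − rank(A − λI):
  rank(A − (2)·I) = 3, so dim ker(A − (2)·I) = n − 3 = 2

Summary:
  λ = 2: algebraic multiplicity = 5, geometric multiplicity = 2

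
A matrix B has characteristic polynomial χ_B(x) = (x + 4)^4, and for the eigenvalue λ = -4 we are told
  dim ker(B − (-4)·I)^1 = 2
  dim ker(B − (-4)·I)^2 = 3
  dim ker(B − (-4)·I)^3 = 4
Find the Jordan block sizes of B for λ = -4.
Block sizes for λ = -4: [3, 1]

From the dimensions of kernels of powers, the number of Jordan blocks of size at least j is d_j − d_{j−1} where d_j = dim ker(N^j) (with d_0 = 0). Computing the differences gives [2, 1, 1].
The number of blocks of size exactly k is (#blocks of size ≥ k) − (#blocks of size ≥ k + 1), so the partition is: 1 block(s) of size 1, 1 block(s) of size 3.
In nonincreasing order the block sizes are [3, 1].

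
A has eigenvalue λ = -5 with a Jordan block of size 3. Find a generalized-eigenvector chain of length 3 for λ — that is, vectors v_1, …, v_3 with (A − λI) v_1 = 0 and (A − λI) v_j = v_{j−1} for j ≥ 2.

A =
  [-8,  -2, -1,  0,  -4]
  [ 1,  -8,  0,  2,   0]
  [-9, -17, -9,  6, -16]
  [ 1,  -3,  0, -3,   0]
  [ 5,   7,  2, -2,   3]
A Jordan chain for λ = -5 of length 3:
v_1 = (-4, -4, -28, -4, 12)ᵀ
v_2 = (-3, 1, -9, 1, 5)ᵀ
v_3 = (1, 0, 0, 0, 0)ᵀ

Let N = A − (-5)·I. We want v_3 with N^3 v_3 = 0 but N^2 v_3 ≠ 0; then v_{j-1} := N · v_j for j = 3, …, 2.

Pick v_3 = (1, 0, 0, 0, 0)ᵀ.
Then v_2 = N · v_3 = (-3, 1, -9, 1, 5)ᵀ.
Then v_1 = N · v_2 = (-4, -4, -28, -4, 12)ᵀ.

Sanity check: (A − (-5)·I) v_1 = (0, 0, 0, 0, 0)ᵀ = 0. ✓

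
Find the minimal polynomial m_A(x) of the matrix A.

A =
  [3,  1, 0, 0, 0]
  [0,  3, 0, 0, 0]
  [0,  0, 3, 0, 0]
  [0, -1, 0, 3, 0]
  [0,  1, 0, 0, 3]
x^2 - 6*x + 9

The characteristic polynomial is χ_A(x) = (x - 3)^5, so the eigenvalues are known. The minimal polynomial is
  m_A(x) = Π_λ (x − λ)^{k_λ}
where k_λ is the size of the *largest* Jordan block for λ (equivalently, the smallest k with (A − λI)^k v = 0 for every generalised eigenvector v of λ).

  λ = 3: largest Jordan block has size 2, contributing (x − 3)^2

So m_A(x) = (x - 3)^2 = x^2 - 6*x + 9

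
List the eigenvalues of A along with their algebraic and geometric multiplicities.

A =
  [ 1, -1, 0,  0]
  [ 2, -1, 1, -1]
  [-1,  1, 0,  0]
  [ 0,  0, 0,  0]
λ = 0: alg = 4, geom = 2

Step 1 — factor the characteristic polynomial to read off the algebraic multiplicities:
  χ_A(x) = x^4

Step 2 — compute geometric multiplicities via the rank-nullity identity g(λ) = n − rank(A − λI):
  rank(A − (0)·I) = 2, so dim ker(A − (0)·I) = n − 2 = 2

Summary:
  λ = 0: algebraic multiplicity = 4, geometric multiplicity = 2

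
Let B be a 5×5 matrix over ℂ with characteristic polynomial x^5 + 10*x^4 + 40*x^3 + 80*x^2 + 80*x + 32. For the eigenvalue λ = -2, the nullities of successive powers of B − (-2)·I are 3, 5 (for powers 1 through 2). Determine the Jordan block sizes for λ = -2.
Block sizes for λ = -2: [2, 2, 1]

From the dimensions of kernels of powers, the number of Jordan blocks of size at least j is d_j − d_{j−1} where d_j = dim ker(N^j) (with d_0 = 0). Computing the differences gives [3, 2].
The number of blocks of size exactly k is (#blocks of size ≥ k) − (#blocks of size ≥ k + 1), so the partition is: 1 block(s) of size 1, 2 block(s) of size 2.
In nonincreasing order the block sizes are [2, 2, 1].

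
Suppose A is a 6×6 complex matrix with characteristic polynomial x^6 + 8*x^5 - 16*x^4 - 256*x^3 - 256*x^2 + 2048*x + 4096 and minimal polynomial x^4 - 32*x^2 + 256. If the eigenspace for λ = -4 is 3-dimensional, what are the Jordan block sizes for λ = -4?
Block sizes for λ = -4: [2, 1, 1]

Step 1 — from the characteristic polynomial, algebraic multiplicity of λ = -4 is 4. From dim ker(A − (-4)·I) = 3, there are exactly 3 Jordan blocks for λ = -4.
Step 2 — from the minimal polynomial, the factor (x + 4)^2 tells us the largest block for λ = -4 has size 2.
Step 3 — with total size 4, 3 blocks, and largest block 2, the block sizes (in nonincreasing order) are [2, 1, 1].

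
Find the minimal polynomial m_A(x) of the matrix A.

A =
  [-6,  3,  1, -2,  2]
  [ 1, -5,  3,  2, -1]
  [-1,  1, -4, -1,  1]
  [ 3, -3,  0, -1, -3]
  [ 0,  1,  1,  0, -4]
x^3 + 12*x^2 + 48*x + 64

The characteristic polynomial is χ_A(x) = (x + 4)^5, so the eigenvalues are known. The minimal polynomial is
  m_A(x) = Π_λ (x − λ)^{k_λ}
where k_λ is the size of the *largest* Jordan block for λ (equivalently, the smallest k with (A − λI)^k v = 0 for every generalised eigenvector v of λ).

  λ = -4: largest Jordan block has size 3, contributing (x + 4)^3

So m_A(x) = (x + 4)^3 = x^3 + 12*x^2 + 48*x + 64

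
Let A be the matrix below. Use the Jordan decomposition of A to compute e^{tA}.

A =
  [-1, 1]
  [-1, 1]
e^{tA} =
  [1 - t, t]
  [-t, t + 1]

Strategy: write A = P · J · P⁻¹ where J is a Jordan canonical form, so e^{tA} = P · e^{tJ} · P⁻¹, and e^{tJ} can be computed block-by-block.

A has Jordan form
J =
  [0, 1]
  [0, 0]
(up to reordering of blocks).

Per-block formulas:
  For a 2×2 Jordan block J_2(0): exp(t · J_2(0)) = e^(0t)·(I + t·N), where N is the 2×2 nilpotent shift.

After assembling e^{tJ} and conjugating by P, we get:

e^{tA} =
  [1 - t, t]
  [-t, t + 1]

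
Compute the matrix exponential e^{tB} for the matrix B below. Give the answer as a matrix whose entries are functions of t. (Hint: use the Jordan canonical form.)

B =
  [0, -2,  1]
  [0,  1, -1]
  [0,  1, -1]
e^{tB} =
  [1, -t^2/2 - 2*t, t^2/2 + t]
  [0, t + 1, -t]
  [0, t, 1 - t]

Strategy: write B = P · J · P⁻¹ where J is a Jordan canonical form, so e^{tB} = P · e^{tJ} · P⁻¹, and e^{tJ} can be computed block-by-block.

B has Jordan form
J =
  [0, 1, 0]
  [0, 0, 1]
  [0, 0, 0]
(up to reordering of blocks).

Per-block formulas:
  For a 3×3 Jordan block J_3(0): exp(t · J_3(0)) = e^(0t)·(I + t·N + (t^2/2)·N^2), where N is the 3×3 nilpotent shift.

After assembling e^{tJ} and conjugating by P, we get:

e^{tB} =
  [1, -t^2/2 - 2*t, t^2/2 + t]
  [0, t + 1, -t]
  [0, t, 1 - t]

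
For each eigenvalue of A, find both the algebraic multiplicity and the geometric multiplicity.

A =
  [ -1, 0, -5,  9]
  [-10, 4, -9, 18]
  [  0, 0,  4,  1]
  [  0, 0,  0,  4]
λ = -1: alg = 1, geom = 1; λ = 4: alg = 3, geom = 1

Step 1 — factor the characteristic polynomial to read off the algebraic multiplicities:
  χ_A(x) = (x - 4)^3*(x + 1)

Step 2 — compute geometric multiplicities via the rank-nullity identity g(λ) = n − rank(A − λI):
  rank(A − (-1)·I) = 3, so dim ker(A − (-1)·I) = n − 3 = 1
  rank(A − (4)·I) = 3, so dim ker(A − (4)·I) = n − 3 = 1

Summary:
  λ = -1: algebraic multiplicity = 1, geometric multiplicity = 1
  λ = 4: algebraic multiplicity = 3, geometric multiplicity = 1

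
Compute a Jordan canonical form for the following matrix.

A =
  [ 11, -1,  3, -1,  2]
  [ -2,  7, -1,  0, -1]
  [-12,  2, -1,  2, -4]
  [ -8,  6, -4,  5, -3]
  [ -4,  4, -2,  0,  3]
J_3(5) ⊕ J_2(5)

The characteristic polynomial is
  det(x·I − A) = x^5 - 25*x^4 + 250*x^3 - 1250*x^2 + 3125*x - 3125 = (x - 5)^5

Eigenvalues and multiplicities (the geometric multiplicity of λ is n − rank(A − λI), which equals the number of Jordan blocks for λ):
  λ = 5: algebraic multiplicity = 5, geometric multiplicity = 2

Determining the block sizes for each eigenvalue:
  λ = 5: with am = 5 and gm = 2, the partition is not yet determined (e.g. several partitions of 5 into 2 parts exist). Let N = A − (5)·I. Computing rank(N^1) = 3, rank(N^2) = 1, rank(N^3) = 0; the number of blocks of size ≥ j is rank(N^{j−1}) − rank(N^j), giving [2, 2, 1]. So we have 1 block(s) of size 3, 1 block(s) of size 2 → block sizes [3, 2]

Assembling the blocks gives a Jordan form
J =
  [5, 1, 0, 0, 0]
  [0, 5, 1, 0, 0]
  [0, 0, 5, 0, 0]
  [0, 0, 0, 5, 1]
  [0, 0, 0, 0, 5]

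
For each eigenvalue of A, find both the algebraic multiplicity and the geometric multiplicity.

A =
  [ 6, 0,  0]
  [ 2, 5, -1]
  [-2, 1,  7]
λ = 6: alg = 3, geom = 2

Step 1 — factor the characteristic polynomial to read off the algebraic multiplicities:
  χ_A(x) = (x - 6)^3

Step 2 — compute geometric multiplicities via the rank-nullity identity g(λ) = n − rank(A − λI):
  rank(A − (6)·I) = 1, so dim ker(A − (6)·I) = n − 1 = 2

Summary:
  λ = 6: algebraic multiplicity = 3, geometric multiplicity = 2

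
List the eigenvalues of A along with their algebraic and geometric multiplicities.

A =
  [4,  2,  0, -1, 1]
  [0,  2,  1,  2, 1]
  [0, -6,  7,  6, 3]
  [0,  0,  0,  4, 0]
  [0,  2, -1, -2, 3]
λ = 4: alg = 5, geom = 3

Step 1 — factor the characteristic polynomial to read off the algebraic multiplicities:
  χ_A(x) = (x - 4)^5

Step 2 — compute geometric multiplicities via the rank-nullity identity g(λ) = n − rank(A − λI):
  rank(A − (4)·I) = 2, so dim ker(A − (4)·I) = n − 2 = 3

Summary:
  λ = 4: algebraic multiplicity = 5, geometric multiplicity = 3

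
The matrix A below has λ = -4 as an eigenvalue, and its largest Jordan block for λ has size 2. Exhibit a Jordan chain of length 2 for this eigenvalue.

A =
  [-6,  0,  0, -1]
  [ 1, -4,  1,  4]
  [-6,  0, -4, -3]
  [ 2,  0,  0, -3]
A Jordan chain for λ = -4 of length 2:
v_1 = (0, 1, 0, 0)ᵀ
v_2 = (0, 0, 1, 0)ᵀ

Let N = A − (-4)·I. We want v_2 with N^2 v_2 = 0 but N^1 v_2 ≠ 0; then v_{j-1} := N · v_j for j = 2, …, 2.

Pick v_2 = (0, 0, 1, 0)ᵀ.
Then v_1 = N · v_2 = (0, 1, 0, 0)ᵀ.

Sanity check: (A − (-4)·I) v_1 = (0, 0, 0, 0)ᵀ = 0. ✓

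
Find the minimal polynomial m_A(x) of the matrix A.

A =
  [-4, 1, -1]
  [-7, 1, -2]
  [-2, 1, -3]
x^3 + 6*x^2 + 12*x + 8

The characteristic polynomial is χ_A(x) = (x + 2)^3, so the eigenvalues are known. The minimal polynomial is
  m_A(x) = Π_λ (x − λ)^{k_λ}
where k_λ is the size of the *largest* Jordan block for λ (equivalently, the smallest k with (A − λI)^k v = 0 for every generalised eigenvector v of λ).

  λ = -2: largest Jordan block has size 3, contributing (x + 2)^3

So m_A(x) = (x + 2)^3 = x^3 + 6*x^2 + 12*x + 8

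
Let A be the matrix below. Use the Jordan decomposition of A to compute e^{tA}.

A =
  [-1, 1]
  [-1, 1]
e^{tA} =
  [1 - t, t]
  [-t, t + 1]

Strategy: write A = P · J · P⁻¹ where J is a Jordan canonical form, so e^{tA} = P · e^{tJ} · P⁻¹, and e^{tJ} can be computed block-by-block.

A has Jordan form
J =
  [0, 1]
  [0, 0]
(up to reordering of blocks).

Per-block formulas:
  For a 2×2 Jordan block J_2(0): exp(t · J_2(0)) = e^(0t)·(I + t·N), where N is the 2×2 nilpotent shift.

After assembling e^{tJ} and conjugating by P, we get:

e^{tA} =
  [1 - t, t]
  [-t, t + 1]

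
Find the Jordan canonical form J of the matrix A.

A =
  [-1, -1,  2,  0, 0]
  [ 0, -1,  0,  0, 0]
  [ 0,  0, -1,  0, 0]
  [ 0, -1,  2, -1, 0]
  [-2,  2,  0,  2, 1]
J_2(-1) ⊕ J_1(-1) ⊕ J_1(-1) ⊕ J_1(1)

The characteristic polynomial is
  det(x·I − A) = x^5 + 3*x^4 + 2*x^3 - 2*x^2 - 3*x - 1 = (x - 1)*(x + 1)^4

Eigenvalues and multiplicities (the geometric multiplicity of λ is n − rank(A − λI), which equals the number of Jordan blocks for λ):
  λ = -1: algebraic multiplicity = 4, geometric multiplicity = 3
  λ = 1: algebraic multiplicity = 1, geometric multiplicity = 1

Determining the block sizes for each eigenvalue:
  λ = -1: 3 blocks summing to 4 forces exactly one block of size 2 and the rest size 1 → block sizes [2, 1, 1]
  λ = 1: one block (gm = 1), so the single block has size am = 1 → block sizes [1]

Assembling the blocks gives a Jordan form
J =
  [-1,  1,  0,  0, 0]
  [ 0, -1,  0,  0, 0]
  [ 0,  0, -1,  0, 0]
  [ 0,  0,  0, -1, 0]
  [ 0,  0,  0,  0, 1]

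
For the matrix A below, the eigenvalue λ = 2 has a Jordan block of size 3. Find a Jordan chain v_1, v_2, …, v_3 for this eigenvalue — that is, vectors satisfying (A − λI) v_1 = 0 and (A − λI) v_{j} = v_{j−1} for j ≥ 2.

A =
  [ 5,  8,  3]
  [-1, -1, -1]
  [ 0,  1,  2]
A Jordan chain for λ = 2 of length 3:
v_1 = (1, 0, -1)ᵀ
v_2 = (3, -1, 0)ᵀ
v_3 = (1, 0, 0)ᵀ

Let N = A − (2)·I. We want v_3 with N^3 v_3 = 0 but N^2 v_3 ≠ 0; then v_{j-1} := N · v_j for j = 3, …, 2.

Pick v_3 = (1, 0, 0)ᵀ.
Then v_2 = N · v_3 = (3, -1, 0)ᵀ.
Then v_1 = N · v_2 = (1, 0, -1)ᵀ.

Sanity check: (A − (2)·I) v_1 = (0, 0, 0)ᵀ = 0. ✓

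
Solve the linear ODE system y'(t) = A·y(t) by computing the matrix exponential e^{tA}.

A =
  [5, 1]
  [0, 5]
e^{tA} =
  [exp(5*t), t*exp(5*t)]
  [0, exp(5*t)]

Strategy: write A = P · J · P⁻¹ where J is a Jordan canonical form, so e^{tA} = P · e^{tJ} · P⁻¹, and e^{tJ} can be computed block-by-block.

A has Jordan form
J =
  [5, 1]
  [0, 5]
(up to reordering of blocks).

Per-block formulas:
  For a 2×2 Jordan block J_2(5): exp(t · J_2(5)) = e^(5t)·(I + t·N), where N is the 2×2 nilpotent shift.

After assembling e^{tJ} and conjugating by P, we get:

e^{tA} =
  [exp(5*t), t*exp(5*t)]
  [0, exp(5*t)]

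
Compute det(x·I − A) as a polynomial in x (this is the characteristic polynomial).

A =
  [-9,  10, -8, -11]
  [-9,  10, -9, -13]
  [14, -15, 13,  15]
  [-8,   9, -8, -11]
x^4 - 3*x^3 - 15*x^2 - 17*x - 6

Expanding det(x·I − A) (e.g. by cofactor expansion or by noting that A is similar to its Jordan form J, which has the same characteristic polynomial as A) gives
  χ_A(x) = x^4 - 3*x^3 - 15*x^2 - 17*x - 6
which factors as (x - 6)*(x + 1)^3. The eigenvalues (with algebraic multiplicities) are λ = -1 with multiplicity 3, λ = 6 with multiplicity 1.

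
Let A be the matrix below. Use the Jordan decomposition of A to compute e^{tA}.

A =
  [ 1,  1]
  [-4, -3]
e^{tA} =
  [2*t*exp(-t) + exp(-t), t*exp(-t)]
  [-4*t*exp(-t), -2*t*exp(-t) + exp(-t)]

Strategy: write A = P · J · P⁻¹ where J is a Jordan canonical form, so e^{tA} = P · e^{tJ} · P⁻¹, and e^{tJ} can be computed block-by-block.

A has Jordan form
J =
  [-1,  1]
  [ 0, -1]
(up to reordering of blocks).

Per-block formulas:
  For a 2×2 Jordan block J_2(-1): exp(t · J_2(-1)) = e^(-1t)·(I + t·N), where N is the 2×2 nilpotent shift.

After assembling e^{tJ} and conjugating by P, we get:

e^{tA} =
  [2*t*exp(-t) + exp(-t), t*exp(-t)]
  [-4*t*exp(-t), -2*t*exp(-t) + exp(-t)]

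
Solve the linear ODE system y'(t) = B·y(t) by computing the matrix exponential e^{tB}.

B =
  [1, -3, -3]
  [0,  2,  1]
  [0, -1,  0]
e^{tB} =
  [exp(t), -3*t*exp(t), -3*t*exp(t)]
  [0, t*exp(t) + exp(t), t*exp(t)]
  [0, -t*exp(t), -t*exp(t) + exp(t)]

Strategy: write B = P · J · P⁻¹ where J is a Jordan canonical form, so e^{tB} = P · e^{tJ} · P⁻¹, and e^{tJ} can be computed block-by-block.

B has Jordan form
J =
  [1, 1, 0]
  [0, 1, 0]
  [0, 0, 1]
(up to reordering of blocks).

Per-block formulas:
  For a 2×2 Jordan block J_2(1): exp(t · J_2(1)) = e^(1t)·(I + t·N), where N is the 2×2 nilpotent shift.
  For a 1×1 block at λ = 1: exp(t · [1]) = [e^(1t)].

After assembling e^{tJ} and conjugating by P, we get:

e^{tB} =
  [exp(t), -3*t*exp(t), -3*t*exp(t)]
  [0, t*exp(t) + exp(t), t*exp(t)]
  [0, -t*exp(t), -t*exp(t) + exp(t)]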